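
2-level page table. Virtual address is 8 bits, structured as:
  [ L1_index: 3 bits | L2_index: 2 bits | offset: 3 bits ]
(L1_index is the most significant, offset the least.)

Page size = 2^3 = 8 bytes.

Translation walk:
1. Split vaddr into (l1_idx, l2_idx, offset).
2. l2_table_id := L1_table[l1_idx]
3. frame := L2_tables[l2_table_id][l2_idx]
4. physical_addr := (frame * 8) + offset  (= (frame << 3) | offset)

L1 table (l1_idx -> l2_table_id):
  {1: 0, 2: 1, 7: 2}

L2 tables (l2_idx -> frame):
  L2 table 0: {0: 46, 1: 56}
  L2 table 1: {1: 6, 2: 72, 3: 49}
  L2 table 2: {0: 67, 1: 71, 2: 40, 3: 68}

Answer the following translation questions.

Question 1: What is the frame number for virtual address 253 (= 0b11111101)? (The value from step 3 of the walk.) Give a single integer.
Answer: 68

Derivation:
vaddr = 253: l1_idx=7, l2_idx=3
L1[7] = 2; L2[2][3] = 68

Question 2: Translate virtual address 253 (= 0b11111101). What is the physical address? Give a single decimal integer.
Answer: 549

Derivation:
vaddr = 253 = 0b11111101
Split: l1_idx=7, l2_idx=3, offset=5
L1[7] = 2
L2[2][3] = 68
paddr = 68 * 8 + 5 = 549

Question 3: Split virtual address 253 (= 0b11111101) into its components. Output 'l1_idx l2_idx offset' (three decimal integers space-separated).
vaddr = 253 = 0b11111101
  top 3 bits -> l1_idx = 7
  next 2 bits -> l2_idx = 3
  bottom 3 bits -> offset = 5

Answer: 7 3 5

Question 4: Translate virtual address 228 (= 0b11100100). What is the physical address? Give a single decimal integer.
vaddr = 228 = 0b11100100
Split: l1_idx=7, l2_idx=0, offset=4
L1[7] = 2
L2[2][0] = 67
paddr = 67 * 8 + 4 = 540

Answer: 540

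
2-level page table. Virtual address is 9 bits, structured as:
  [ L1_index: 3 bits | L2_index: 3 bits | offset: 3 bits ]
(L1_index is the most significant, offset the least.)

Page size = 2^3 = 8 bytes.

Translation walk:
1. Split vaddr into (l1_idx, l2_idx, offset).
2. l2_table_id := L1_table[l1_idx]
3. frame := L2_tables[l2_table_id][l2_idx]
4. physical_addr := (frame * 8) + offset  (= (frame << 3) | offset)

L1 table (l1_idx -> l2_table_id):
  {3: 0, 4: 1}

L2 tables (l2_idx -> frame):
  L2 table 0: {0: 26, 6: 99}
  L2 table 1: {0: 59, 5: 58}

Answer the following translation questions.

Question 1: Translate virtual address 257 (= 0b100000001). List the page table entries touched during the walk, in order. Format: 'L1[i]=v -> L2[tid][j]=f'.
Answer: L1[4]=1 -> L2[1][0]=59

Derivation:
vaddr = 257 = 0b100000001
Split: l1_idx=4, l2_idx=0, offset=1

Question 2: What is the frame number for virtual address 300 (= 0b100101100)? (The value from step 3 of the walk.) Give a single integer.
vaddr = 300: l1_idx=4, l2_idx=5
L1[4] = 1; L2[1][5] = 58

Answer: 58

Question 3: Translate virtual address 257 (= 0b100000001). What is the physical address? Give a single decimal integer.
vaddr = 257 = 0b100000001
Split: l1_idx=4, l2_idx=0, offset=1
L1[4] = 1
L2[1][0] = 59
paddr = 59 * 8 + 1 = 473

Answer: 473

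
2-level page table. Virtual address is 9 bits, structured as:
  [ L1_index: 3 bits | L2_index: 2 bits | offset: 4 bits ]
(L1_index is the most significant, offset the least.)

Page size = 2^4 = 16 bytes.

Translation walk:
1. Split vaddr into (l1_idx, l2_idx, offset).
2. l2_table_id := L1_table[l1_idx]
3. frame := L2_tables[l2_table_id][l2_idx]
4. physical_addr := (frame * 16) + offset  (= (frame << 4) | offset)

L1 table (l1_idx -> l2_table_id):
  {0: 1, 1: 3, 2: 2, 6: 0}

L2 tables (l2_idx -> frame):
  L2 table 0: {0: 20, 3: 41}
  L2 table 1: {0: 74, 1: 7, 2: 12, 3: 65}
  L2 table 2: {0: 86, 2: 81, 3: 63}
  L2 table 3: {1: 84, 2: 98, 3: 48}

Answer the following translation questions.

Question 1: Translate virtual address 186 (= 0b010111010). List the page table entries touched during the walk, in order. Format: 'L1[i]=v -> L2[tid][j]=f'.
Answer: L1[2]=2 -> L2[2][3]=63

Derivation:
vaddr = 186 = 0b010111010
Split: l1_idx=2, l2_idx=3, offset=10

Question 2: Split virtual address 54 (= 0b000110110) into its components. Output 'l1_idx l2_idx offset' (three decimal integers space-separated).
vaddr = 54 = 0b000110110
  top 3 bits -> l1_idx = 0
  next 2 bits -> l2_idx = 3
  bottom 4 bits -> offset = 6

Answer: 0 3 6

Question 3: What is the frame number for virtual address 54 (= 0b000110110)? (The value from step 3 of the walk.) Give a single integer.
vaddr = 54: l1_idx=0, l2_idx=3
L1[0] = 1; L2[1][3] = 65

Answer: 65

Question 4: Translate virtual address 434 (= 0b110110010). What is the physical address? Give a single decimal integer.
vaddr = 434 = 0b110110010
Split: l1_idx=6, l2_idx=3, offset=2
L1[6] = 0
L2[0][3] = 41
paddr = 41 * 16 + 2 = 658

Answer: 658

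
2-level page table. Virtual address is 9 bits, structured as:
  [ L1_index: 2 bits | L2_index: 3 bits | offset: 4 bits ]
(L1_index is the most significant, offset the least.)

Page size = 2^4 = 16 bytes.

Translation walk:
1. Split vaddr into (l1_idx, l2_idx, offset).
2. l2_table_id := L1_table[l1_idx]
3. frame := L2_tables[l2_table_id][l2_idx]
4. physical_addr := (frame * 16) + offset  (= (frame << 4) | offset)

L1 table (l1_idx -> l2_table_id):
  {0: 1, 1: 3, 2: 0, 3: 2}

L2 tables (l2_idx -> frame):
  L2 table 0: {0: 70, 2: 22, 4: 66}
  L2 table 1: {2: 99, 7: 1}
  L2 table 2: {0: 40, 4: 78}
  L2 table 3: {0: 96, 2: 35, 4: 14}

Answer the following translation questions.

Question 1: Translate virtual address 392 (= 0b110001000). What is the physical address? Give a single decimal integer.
Answer: 648

Derivation:
vaddr = 392 = 0b110001000
Split: l1_idx=3, l2_idx=0, offset=8
L1[3] = 2
L2[2][0] = 40
paddr = 40 * 16 + 8 = 648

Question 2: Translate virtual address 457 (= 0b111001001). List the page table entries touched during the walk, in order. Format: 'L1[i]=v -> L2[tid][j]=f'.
Answer: L1[3]=2 -> L2[2][4]=78

Derivation:
vaddr = 457 = 0b111001001
Split: l1_idx=3, l2_idx=4, offset=9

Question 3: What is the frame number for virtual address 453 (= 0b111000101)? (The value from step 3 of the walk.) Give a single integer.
vaddr = 453: l1_idx=3, l2_idx=4
L1[3] = 2; L2[2][4] = 78

Answer: 78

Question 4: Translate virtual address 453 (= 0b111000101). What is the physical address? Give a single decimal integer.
Answer: 1253

Derivation:
vaddr = 453 = 0b111000101
Split: l1_idx=3, l2_idx=4, offset=5
L1[3] = 2
L2[2][4] = 78
paddr = 78 * 16 + 5 = 1253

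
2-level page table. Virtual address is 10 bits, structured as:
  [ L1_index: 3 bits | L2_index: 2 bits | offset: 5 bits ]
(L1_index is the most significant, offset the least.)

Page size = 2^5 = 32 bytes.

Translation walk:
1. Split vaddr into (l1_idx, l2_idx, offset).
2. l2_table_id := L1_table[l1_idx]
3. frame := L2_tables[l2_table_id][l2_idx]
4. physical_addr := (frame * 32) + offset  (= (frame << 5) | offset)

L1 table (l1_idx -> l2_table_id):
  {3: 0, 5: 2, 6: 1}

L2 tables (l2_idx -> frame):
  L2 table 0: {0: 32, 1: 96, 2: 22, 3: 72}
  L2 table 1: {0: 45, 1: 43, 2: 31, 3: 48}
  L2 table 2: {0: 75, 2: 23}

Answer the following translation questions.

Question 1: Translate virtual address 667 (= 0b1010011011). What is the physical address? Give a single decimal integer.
Answer: 2427

Derivation:
vaddr = 667 = 0b1010011011
Split: l1_idx=5, l2_idx=0, offset=27
L1[5] = 2
L2[2][0] = 75
paddr = 75 * 32 + 27 = 2427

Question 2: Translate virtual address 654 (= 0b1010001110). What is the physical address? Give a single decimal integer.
vaddr = 654 = 0b1010001110
Split: l1_idx=5, l2_idx=0, offset=14
L1[5] = 2
L2[2][0] = 75
paddr = 75 * 32 + 14 = 2414

Answer: 2414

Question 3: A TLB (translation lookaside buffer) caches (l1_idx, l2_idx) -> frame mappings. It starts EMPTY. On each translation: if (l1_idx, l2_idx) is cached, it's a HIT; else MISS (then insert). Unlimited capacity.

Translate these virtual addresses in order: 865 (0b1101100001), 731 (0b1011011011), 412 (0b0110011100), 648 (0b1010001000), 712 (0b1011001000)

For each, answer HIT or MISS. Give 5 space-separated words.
vaddr=865: (6,3) not in TLB -> MISS, insert
vaddr=731: (5,2) not in TLB -> MISS, insert
vaddr=412: (3,0) not in TLB -> MISS, insert
vaddr=648: (5,0) not in TLB -> MISS, insert
vaddr=712: (5,2) in TLB -> HIT

Answer: MISS MISS MISS MISS HIT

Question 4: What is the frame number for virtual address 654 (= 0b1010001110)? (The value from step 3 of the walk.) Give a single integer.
Answer: 75

Derivation:
vaddr = 654: l1_idx=5, l2_idx=0
L1[5] = 2; L2[2][0] = 75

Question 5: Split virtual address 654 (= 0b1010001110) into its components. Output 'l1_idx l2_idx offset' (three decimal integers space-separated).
vaddr = 654 = 0b1010001110
  top 3 bits -> l1_idx = 5
  next 2 bits -> l2_idx = 0
  bottom 5 bits -> offset = 14

Answer: 5 0 14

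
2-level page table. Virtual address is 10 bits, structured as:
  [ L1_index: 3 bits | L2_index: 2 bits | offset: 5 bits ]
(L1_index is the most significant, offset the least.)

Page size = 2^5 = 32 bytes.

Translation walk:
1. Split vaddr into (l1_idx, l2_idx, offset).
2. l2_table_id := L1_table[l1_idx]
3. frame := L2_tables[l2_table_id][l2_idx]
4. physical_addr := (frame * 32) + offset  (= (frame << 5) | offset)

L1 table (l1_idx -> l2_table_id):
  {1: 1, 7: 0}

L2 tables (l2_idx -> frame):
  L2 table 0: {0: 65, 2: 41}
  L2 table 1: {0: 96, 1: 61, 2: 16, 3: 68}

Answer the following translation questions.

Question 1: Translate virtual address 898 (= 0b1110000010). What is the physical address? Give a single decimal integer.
vaddr = 898 = 0b1110000010
Split: l1_idx=7, l2_idx=0, offset=2
L1[7] = 0
L2[0][0] = 65
paddr = 65 * 32 + 2 = 2082

Answer: 2082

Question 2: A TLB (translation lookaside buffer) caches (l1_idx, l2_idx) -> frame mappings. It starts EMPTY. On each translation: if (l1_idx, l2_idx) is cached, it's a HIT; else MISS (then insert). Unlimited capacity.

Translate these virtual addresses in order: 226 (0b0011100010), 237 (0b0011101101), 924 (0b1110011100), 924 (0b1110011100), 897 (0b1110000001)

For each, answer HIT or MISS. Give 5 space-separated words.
vaddr=226: (1,3) not in TLB -> MISS, insert
vaddr=237: (1,3) in TLB -> HIT
vaddr=924: (7,0) not in TLB -> MISS, insert
vaddr=924: (7,0) in TLB -> HIT
vaddr=897: (7,0) in TLB -> HIT

Answer: MISS HIT MISS HIT HIT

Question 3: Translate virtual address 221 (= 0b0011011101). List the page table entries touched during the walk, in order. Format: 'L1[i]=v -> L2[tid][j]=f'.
Answer: L1[1]=1 -> L2[1][2]=16

Derivation:
vaddr = 221 = 0b0011011101
Split: l1_idx=1, l2_idx=2, offset=29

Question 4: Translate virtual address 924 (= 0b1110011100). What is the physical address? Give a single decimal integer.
Answer: 2108

Derivation:
vaddr = 924 = 0b1110011100
Split: l1_idx=7, l2_idx=0, offset=28
L1[7] = 0
L2[0][0] = 65
paddr = 65 * 32 + 28 = 2108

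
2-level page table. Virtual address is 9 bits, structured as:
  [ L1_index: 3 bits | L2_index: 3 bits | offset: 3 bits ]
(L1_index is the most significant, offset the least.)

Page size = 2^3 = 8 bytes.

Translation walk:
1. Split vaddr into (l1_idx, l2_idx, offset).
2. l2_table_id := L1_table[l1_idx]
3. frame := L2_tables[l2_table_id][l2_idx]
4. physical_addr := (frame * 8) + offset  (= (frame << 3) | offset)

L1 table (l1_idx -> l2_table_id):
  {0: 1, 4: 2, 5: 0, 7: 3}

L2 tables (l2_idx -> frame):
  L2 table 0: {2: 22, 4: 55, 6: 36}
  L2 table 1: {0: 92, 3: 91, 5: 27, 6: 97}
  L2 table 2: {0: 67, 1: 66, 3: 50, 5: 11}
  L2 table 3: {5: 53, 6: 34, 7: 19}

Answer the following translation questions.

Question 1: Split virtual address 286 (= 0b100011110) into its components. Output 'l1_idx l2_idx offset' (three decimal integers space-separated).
vaddr = 286 = 0b100011110
  top 3 bits -> l1_idx = 4
  next 3 bits -> l2_idx = 3
  bottom 3 bits -> offset = 6

Answer: 4 3 6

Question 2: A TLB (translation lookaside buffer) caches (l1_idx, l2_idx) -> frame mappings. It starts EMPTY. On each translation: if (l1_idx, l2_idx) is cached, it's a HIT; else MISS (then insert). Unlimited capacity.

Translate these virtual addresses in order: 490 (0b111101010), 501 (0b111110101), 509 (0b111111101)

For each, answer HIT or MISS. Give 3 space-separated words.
Answer: MISS MISS MISS

Derivation:
vaddr=490: (7,5) not in TLB -> MISS, insert
vaddr=501: (7,6) not in TLB -> MISS, insert
vaddr=509: (7,7) not in TLB -> MISS, insert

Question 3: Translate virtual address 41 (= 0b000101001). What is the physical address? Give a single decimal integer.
vaddr = 41 = 0b000101001
Split: l1_idx=0, l2_idx=5, offset=1
L1[0] = 1
L2[1][5] = 27
paddr = 27 * 8 + 1 = 217

Answer: 217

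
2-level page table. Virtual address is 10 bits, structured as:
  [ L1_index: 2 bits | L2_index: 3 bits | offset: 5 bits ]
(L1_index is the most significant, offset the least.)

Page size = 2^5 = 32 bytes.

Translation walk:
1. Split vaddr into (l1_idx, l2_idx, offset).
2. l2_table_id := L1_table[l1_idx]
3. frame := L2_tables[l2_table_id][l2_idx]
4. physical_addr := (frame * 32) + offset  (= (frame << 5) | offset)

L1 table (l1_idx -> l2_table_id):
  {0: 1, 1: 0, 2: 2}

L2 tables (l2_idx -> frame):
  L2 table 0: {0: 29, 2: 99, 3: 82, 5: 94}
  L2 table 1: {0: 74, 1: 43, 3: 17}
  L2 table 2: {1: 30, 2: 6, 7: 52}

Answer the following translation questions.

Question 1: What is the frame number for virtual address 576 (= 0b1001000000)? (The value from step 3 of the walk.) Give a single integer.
vaddr = 576: l1_idx=2, l2_idx=2
L1[2] = 2; L2[2][2] = 6

Answer: 6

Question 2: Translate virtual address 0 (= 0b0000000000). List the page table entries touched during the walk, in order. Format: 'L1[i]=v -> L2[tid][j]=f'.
vaddr = 0 = 0b0000000000
Split: l1_idx=0, l2_idx=0, offset=0

Answer: L1[0]=1 -> L2[1][0]=74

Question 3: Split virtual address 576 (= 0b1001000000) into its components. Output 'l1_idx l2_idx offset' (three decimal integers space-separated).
vaddr = 576 = 0b1001000000
  top 2 bits -> l1_idx = 2
  next 3 bits -> l2_idx = 2
  bottom 5 bits -> offset = 0

Answer: 2 2 0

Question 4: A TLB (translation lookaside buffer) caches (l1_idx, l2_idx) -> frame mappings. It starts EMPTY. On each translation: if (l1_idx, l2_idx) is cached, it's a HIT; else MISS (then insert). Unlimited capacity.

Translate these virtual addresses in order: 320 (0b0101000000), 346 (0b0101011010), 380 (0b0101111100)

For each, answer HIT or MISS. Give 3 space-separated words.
vaddr=320: (1,2) not in TLB -> MISS, insert
vaddr=346: (1,2) in TLB -> HIT
vaddr=380: (1,3) not in TLB -> MISS, insert

Answer: MISS HIT MISS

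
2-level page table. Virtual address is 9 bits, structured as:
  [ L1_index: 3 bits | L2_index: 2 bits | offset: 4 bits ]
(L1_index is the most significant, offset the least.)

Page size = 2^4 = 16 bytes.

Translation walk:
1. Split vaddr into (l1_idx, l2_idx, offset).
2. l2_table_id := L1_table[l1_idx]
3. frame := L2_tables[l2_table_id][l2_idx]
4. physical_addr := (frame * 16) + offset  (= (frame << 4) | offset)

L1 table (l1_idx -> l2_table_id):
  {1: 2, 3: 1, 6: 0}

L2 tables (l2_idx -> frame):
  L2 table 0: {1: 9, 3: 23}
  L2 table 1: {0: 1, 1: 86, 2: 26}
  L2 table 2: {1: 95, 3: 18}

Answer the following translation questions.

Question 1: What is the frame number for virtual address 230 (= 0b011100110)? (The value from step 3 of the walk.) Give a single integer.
Answer: 26

Derivation:
vaddr = 230: l1_idx=3, l2_idx=2
L1[3] = 1; L2[1][2] = 26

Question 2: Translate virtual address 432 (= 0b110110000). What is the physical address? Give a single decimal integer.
Answer: 368

Derivation:
vaddr = 432 = 0b110110000
Split: l1_idx=6, l2_idx=3, offset=0
L1[6] = 0
L2[0][3] = 23
paddr = 23 * 16 + 0 = 368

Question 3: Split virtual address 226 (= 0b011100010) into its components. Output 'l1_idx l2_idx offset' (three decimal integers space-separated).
vaddr = 226 = 0b011100010
  top 3 bits -> l1_idx = 3
  next 2 bits -> l2_idx = 2
  bottom 4 bits -> offset = 2

Answer: 3 2 2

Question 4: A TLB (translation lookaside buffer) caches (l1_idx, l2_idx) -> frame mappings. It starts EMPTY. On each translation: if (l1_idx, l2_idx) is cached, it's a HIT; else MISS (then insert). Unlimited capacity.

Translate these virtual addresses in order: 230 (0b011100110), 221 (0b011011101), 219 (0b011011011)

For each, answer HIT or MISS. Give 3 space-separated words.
vaddr=230: (3,2) not in TLB -> MISS, insert
vaddr=221: (3,1) not in TLB -> MISS, insert
vaddr=219: (3,1) in TLB -> HIT

Answer: MISS MISS HIT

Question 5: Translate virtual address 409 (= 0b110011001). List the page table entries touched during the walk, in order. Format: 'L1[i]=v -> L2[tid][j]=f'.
vaddr = 409 = 0b110011001
Split: l1_idx=6, l2_idx=1, offset=9

Answer: L1[6]=0 -> L2[0][1]=9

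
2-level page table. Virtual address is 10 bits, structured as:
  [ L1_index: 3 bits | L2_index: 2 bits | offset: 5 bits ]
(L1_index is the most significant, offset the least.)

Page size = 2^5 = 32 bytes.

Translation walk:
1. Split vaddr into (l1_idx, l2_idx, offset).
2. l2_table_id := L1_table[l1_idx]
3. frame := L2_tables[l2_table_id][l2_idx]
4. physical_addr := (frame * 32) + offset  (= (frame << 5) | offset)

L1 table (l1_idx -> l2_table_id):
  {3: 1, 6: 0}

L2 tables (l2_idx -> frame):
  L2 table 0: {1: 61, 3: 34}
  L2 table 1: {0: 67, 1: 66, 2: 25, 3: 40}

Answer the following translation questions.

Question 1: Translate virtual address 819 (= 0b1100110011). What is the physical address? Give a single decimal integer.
Answer: 1971

Derivation:
vaddr = 819 = 0b1100110011
Split: l1_idx=6, l2_idx=1, offset=19
L1[6] = 0
L2[0][1] = 61
paddr = 61 * 32 + 19 = 1971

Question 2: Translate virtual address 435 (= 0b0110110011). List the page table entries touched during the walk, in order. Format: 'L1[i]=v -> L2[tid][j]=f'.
vaddr = 435 = 0b0110110011
Split: l1_idx=3, l2_idx=1, offset=19

Answer: L1[3]=1 -> L2[1][1]=66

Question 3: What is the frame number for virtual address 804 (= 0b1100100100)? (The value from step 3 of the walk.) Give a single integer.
vaddr = 804: l1_idx=6, l2_idx=1
L1[6] = 0; L2[0][1] = 61

Answer: 61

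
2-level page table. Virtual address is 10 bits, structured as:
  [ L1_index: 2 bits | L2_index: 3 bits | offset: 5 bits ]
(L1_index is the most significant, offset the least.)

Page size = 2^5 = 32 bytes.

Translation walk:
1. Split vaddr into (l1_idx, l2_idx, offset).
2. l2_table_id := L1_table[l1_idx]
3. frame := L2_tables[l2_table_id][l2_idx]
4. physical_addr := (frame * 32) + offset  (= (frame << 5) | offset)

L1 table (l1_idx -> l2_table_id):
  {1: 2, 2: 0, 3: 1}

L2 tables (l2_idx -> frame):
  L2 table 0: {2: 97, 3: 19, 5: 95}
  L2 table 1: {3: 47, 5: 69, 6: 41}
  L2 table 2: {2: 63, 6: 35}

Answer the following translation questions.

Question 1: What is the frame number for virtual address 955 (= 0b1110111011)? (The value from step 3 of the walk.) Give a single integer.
Answer: 69

Derivation:
vaddr = 955: l1_idx=3, l2_idx=5
L1[3] = 1; L2[1][5] = 69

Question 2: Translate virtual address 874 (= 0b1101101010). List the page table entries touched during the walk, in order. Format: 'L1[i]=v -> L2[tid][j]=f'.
Answer: L1[3]=1 -> L2[1][3]=47

Derivation:
vaddr = 874 = 0b1101101010
Split: l1_idx=3, l2_idx=3, offset=10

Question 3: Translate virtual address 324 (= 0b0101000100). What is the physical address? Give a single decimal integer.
Answer: 2020

Derivation:
vaddr = 324 = 0b0101000100
Split: l1_idx=1, l2_idx=2, offset=4
L1[1] = 2
L2[2][2] = 63
paddr = 63 * 32 + 4 = 2020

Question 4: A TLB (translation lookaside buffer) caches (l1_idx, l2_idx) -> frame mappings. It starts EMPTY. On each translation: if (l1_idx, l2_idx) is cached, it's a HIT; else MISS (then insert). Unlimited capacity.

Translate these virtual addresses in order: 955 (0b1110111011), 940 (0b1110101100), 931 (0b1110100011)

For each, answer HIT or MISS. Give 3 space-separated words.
Answer: MISS HIT HIT

Derivation:
vaddr=955: (3,5) not in TLB -> MISS, insert
vaddr=940: (3,5) in TLB -> HIT
vaddr=931: (3,5) in TLB -> HIT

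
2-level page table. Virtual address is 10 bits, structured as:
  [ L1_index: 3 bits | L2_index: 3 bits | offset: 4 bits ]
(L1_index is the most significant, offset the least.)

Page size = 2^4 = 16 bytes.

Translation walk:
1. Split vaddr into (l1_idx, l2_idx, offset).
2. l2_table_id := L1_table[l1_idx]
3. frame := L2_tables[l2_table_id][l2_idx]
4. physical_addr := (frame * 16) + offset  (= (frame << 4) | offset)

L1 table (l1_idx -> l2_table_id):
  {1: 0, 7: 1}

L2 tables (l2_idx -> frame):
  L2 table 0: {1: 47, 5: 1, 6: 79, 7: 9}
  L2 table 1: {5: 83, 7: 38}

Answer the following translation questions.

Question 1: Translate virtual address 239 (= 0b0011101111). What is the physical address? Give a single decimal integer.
vaddr = 239 = 0b0011101111
Split: l1_idx=1, l2_idx=6, offset=15
L1[1] = 0
L2[0][6] = 79
paddr = 79 * 16 + 15 = 1279

Answer: 1279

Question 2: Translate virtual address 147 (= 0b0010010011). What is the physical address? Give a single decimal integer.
Answer: 755

Derivation:
vaddr = 147 = 0b0010010011
Split: l1_idx=1, l2_idx=1, offset=3
L1[1] = 0
L2[0][1] = 47
paddr = 47 * 16 + 3 = 755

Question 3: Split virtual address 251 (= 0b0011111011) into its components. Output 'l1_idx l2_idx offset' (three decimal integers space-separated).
Answer: 1 7 11

Derivation:
vaddr = 251 = 0b0011111011
  top 3 bits -> l1_idx = 1
  next 3 bits -> l2_idx = 7
  bottom 4 bits -> offset = 11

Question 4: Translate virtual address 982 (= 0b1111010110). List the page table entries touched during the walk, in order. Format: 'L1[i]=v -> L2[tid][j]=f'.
vaddr = 982 = 0b1111010110
Split: l1_idx=7, l2_idx=5, offset=6

Answer: L1[7]=1 -> L2[1][5]=83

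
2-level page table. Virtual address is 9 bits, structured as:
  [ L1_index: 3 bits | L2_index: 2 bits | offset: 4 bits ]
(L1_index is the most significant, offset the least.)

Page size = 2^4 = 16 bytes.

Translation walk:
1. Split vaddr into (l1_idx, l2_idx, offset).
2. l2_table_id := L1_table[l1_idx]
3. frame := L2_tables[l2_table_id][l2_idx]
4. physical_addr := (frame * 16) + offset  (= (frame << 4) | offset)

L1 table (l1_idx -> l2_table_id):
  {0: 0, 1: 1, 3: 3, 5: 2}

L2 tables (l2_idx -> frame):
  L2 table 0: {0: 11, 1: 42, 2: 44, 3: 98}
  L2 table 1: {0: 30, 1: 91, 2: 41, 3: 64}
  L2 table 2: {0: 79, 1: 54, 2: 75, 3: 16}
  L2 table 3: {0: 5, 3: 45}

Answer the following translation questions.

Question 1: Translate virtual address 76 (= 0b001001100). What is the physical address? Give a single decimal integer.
vaddr = 76 = 0b001001100
Split: l1_idx=1, l2_idx=0, offset=12
L1[1] = 1
L2[1][0] = 30
paddr = 30 * 16 + 12 = 492

Answer: 492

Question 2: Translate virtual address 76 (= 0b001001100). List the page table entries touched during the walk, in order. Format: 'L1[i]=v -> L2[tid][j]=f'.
vaddr = 76 = 0b001001100
Split: l1_idx=1, l2_idx=0, offset=12

Answer: L1[1]=1 -> L2[1][0]=30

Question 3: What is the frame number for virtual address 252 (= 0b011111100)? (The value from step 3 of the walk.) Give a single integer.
Answer: 45

Derivation:
vaddr = 252: l1_idx=3, l2_idx=3
L1[3] = 3; L2[3][3] = 45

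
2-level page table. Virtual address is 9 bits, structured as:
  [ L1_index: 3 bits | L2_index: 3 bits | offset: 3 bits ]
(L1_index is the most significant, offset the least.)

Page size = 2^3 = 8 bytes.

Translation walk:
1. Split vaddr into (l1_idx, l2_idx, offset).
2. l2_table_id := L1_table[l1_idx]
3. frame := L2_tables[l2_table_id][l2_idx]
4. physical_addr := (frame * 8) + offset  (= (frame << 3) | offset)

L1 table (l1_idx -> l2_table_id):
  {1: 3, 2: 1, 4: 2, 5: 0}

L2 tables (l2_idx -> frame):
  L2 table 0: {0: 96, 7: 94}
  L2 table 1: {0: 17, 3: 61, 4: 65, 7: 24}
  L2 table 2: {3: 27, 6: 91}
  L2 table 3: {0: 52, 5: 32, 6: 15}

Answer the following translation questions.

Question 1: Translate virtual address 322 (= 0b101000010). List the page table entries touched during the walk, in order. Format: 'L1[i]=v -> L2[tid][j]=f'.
Answer: L1[5]=0 -> L2[0][0]=96

Derivation:
vaddr = 322 = 0b101000010
Split: l1_idx=5, l2_idx=0, offset=2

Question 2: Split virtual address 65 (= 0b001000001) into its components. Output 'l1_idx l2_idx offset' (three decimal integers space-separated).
vaddr = 65 = 0b001000001
  top 3 bits -> l1_idx = 1
  next 3 bits -> l2_idx = 0
  bottom 3 bits -> offset = 1

Answer: 1 0 1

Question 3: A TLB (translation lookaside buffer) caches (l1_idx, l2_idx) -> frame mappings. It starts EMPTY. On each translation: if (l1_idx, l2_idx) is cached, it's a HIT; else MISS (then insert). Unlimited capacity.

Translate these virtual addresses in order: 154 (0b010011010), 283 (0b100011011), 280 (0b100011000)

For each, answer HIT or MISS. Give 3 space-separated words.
vaddr=154: (2,3) not in TLB -> MISS, insert
vaddr=283: (4,3) not in TLB -> MISS, insert
vaddr=280: (4,3) in TLB -> HIT

Answer: MISS MISS HIT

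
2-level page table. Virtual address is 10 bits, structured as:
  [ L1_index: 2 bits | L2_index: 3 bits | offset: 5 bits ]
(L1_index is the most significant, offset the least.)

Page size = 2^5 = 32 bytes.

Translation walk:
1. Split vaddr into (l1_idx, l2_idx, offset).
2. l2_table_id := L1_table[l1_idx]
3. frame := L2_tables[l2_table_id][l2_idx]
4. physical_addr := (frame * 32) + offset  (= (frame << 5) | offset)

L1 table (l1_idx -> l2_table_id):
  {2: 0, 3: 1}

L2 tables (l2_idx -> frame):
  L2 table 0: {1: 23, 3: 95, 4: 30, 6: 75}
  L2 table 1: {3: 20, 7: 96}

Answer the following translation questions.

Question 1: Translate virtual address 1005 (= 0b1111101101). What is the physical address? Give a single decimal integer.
Answer: 3085

Derivation:
vaddr = 1005 = 0b1111101101
Split: l1_idx=3, l2_idx=7, offset=13
L1[3] = 1
L2[1][7] = 96
paddr = 96 * 32 + 13 = 3085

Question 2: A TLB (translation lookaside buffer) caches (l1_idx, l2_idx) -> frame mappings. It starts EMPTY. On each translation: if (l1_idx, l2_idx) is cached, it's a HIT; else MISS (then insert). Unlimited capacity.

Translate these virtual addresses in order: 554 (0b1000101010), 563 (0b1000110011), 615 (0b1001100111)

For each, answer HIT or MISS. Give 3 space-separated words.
Answer: MISS HIT MISS

Derivation:
vaddr=554: (2,1) not in TLB -> MISS, insert
vaddr=563: (2,1) in TLB -> HIT
vaddr=615: (2,3) not in TLB -> MISS, insert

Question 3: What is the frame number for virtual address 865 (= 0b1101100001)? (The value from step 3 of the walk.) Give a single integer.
vaddr = 865: l1_idx=3, l2_idx=3
L1[3] = 1; L2[1][3] = 20

Answer: 20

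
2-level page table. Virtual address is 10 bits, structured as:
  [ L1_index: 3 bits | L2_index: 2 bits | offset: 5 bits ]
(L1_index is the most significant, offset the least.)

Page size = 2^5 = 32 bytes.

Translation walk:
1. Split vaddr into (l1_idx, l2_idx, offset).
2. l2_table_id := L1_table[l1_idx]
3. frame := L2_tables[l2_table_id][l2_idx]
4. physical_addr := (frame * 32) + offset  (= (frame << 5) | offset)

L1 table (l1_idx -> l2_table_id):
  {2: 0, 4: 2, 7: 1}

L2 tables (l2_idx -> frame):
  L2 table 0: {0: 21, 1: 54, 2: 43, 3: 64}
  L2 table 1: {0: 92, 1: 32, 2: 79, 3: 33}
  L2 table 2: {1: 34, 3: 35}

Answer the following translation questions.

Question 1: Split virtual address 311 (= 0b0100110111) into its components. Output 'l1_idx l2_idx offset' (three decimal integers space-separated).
vaddr = 311 = 0b0100110111
  top 3 bits -> l1_idx = 2
  next 2 bits -> l2_idx = 1
  bottom 5 bits -> offset = 23

Answer: 2 1 23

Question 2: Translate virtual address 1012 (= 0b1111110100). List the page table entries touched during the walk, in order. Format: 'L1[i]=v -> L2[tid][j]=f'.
vaddr = 1012 = 0b1111110100
Split: l1_idx=7, l2_idx=3, offset=20

Answer: L1[7]=1 -> L2[1][3]=33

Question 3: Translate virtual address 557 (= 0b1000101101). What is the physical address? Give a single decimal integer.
vaddr = 557 = 0b1000101101
Split: l1_idx=4, l2_idx=1, offset=13
L1[4] = 2
L2[2][1] = 34
paddr = 34 * 32 + 13 = 1101

Answer: 1101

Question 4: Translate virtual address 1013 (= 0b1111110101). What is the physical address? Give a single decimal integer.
Answer: 1077

Derivation:
vaddr = 1013 = 0b1111110101
Split: l1_idx=7, l2_idx=3, offset=21
L1[7] = 1
L2[1][3] = 33
paddr = 33 * 32 + 21 = 1077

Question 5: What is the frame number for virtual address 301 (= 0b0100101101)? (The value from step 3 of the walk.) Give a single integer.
Answer: 54

Derivation:
vaddr = 301: l1_idx=2, l2_idx=1
L1[2] = 0; L2[0][1] = 54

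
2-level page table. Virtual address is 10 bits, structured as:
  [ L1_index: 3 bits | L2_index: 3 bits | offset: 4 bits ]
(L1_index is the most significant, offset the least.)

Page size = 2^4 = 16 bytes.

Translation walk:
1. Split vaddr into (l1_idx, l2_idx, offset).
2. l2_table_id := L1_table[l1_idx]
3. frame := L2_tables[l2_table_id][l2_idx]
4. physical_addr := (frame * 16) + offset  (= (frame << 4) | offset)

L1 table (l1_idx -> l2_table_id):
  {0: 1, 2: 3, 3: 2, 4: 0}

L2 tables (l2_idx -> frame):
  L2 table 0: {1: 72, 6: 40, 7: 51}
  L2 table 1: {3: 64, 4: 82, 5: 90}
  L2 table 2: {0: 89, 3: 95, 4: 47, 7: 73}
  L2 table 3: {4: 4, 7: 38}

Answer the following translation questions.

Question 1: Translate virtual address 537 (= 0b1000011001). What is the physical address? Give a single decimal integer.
vaddr = 537 = 0b1000011001
Split: l1_idx=4, l2_idx=1, offset=9
L1[4] = 0
L2[0][1] = 72
paddr = 72 * 16 + 9 = 1161

Answer: 1161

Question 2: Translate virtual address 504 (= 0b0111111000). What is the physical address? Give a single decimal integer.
vaddr = 504 = 0b0111111000
Split: l1_idx=3, l2_idx=7, offset=8
L1[3] = 2
L2[2][7] = 73
paddr = 73 * 16 + 8 = 1176

Answer: 1176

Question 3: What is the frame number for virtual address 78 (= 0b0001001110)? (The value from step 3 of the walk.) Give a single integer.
vaddr = 78: l1_idx=0, l2_idx=4
L1[0] = 1; L2[1][4] = 82

Answer: 82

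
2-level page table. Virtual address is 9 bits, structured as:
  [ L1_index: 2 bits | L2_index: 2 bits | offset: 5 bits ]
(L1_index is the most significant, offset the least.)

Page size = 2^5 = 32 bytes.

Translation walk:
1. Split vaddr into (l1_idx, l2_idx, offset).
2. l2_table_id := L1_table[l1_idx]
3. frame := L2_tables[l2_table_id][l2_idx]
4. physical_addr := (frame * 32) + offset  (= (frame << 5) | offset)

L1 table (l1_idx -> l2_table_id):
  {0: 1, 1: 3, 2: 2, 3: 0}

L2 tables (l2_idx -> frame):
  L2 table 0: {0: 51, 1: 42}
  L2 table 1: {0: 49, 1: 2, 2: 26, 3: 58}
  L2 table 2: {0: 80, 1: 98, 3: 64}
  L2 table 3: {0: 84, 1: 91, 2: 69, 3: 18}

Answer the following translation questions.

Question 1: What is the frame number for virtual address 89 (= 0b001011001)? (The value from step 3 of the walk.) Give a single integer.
vaddr = 89: l1_idx=0, l2_idx=2
L1[0] = 1; L2[1][2] = 26

Answer: 26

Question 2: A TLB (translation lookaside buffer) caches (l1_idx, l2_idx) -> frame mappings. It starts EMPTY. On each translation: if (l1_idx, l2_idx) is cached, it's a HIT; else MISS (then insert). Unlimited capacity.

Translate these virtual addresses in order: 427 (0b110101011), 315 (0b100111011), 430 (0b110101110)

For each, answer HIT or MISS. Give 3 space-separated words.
Answer: MISS MISS HIT

Derivation:
vaddr=427: (3,1) not in TLB -> MISS, insert
vaddr=315: (2,1) not in TLB -> MISS, insert
vaddr=430: (3,1) in TLB -> HIT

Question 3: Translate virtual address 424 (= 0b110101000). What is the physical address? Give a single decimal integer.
Answer: 1352

Derivation:
vaddr = 424 = 0b110101000
Split: l1_idx=3, l2_idx=1, offset=8
L1[3] = 0
L2[0][1] = 42
paddr = 42 * 32 + 8 = 1352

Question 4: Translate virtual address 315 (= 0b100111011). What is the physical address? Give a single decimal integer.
vaddr = 315 = 0b100111011
Split: l1_idx=2, l2_idx=1, offset=27
L1[2] = 2
L2[2][1] = 98
paddr = 98 * 32 + 27 = 3163

Answer: 3163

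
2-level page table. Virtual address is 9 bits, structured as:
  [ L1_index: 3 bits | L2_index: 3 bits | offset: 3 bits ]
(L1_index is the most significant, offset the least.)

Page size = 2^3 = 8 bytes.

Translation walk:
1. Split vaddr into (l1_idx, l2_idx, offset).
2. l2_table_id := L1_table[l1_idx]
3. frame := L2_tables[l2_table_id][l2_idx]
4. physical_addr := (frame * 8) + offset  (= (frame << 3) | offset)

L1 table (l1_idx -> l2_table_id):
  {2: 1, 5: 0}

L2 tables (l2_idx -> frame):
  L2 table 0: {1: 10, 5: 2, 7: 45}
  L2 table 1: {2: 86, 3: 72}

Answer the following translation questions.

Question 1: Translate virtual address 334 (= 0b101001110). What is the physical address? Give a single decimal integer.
vaddr = 334 = 0b101001110
Split: l1_idx=5, l2_idx=1, offset=6
L1[5] = 0
L2[0][1] = 10
paddr = 10 * 8 + 6 = 86

Answer: 86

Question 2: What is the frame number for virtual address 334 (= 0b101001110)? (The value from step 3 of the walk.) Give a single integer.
Answer: 10

Derivation:
vaddr = 334: l1_idx=5, l2_idx=1
L1[5] = 0; L2[0][1] = 10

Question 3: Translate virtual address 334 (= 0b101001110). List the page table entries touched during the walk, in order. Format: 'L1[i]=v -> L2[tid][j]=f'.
vaddr = 334 = 0b101001110
Split: l1_idx=5, l2_idx=1, offset=6

Answer: L1[5]=0 -> L2[0][1]=10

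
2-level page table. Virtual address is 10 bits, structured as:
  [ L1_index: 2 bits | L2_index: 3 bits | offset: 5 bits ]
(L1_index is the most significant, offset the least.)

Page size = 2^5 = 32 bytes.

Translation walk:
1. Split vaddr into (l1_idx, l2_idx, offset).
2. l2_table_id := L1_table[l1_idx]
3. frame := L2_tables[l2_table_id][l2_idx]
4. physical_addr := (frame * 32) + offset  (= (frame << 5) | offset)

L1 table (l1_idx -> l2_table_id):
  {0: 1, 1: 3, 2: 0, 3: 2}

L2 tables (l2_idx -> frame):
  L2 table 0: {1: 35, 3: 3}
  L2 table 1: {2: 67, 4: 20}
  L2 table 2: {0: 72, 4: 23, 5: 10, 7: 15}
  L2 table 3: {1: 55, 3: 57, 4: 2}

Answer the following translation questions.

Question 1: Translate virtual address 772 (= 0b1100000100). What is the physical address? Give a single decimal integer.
Answer: 2308

Derivation:
vaddr = 772 = 0b1100000100
Split: l1_idx=3, l2_idx=0, offset=4
L1[3] = 2
L2[2][0] = 72
paddr = 72 * 32 + 4 = 2308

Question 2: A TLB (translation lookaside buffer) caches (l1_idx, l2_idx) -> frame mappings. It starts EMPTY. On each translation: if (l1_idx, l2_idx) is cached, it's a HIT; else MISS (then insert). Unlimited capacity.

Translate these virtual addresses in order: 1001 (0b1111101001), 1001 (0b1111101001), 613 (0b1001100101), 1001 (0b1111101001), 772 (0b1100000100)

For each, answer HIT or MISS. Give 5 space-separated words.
Answer: MISS HIT MISS HIT MISS

Derivation:
vaddr=1001: (3,7) not in TLB -> MISS, insert
vaddr=1001: (3,7) in TLB -> HIT
vaddr=613: (2,3) not in TLB -> MISS, insert
vaddr=1001: (3,7) in TLB -> HIT
vaddr=772: (3,0) not in TLB -> MISS, insert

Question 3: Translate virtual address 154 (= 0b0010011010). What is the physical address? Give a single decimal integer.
vaddr = 154 = 0b0010011010
Split: l1_idx=0, l2_idx=4, offset=26
L1[0] = 1
L2[1][4] = 20
paddr = 20 * 32 + 26 = 666

Answer: 666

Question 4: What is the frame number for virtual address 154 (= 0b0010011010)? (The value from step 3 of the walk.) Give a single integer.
Answer: 20

Derivation:
vaddr = 154: l1_idx=0, l2_idx=4
L1[0] = 1; L2[1][4] = 20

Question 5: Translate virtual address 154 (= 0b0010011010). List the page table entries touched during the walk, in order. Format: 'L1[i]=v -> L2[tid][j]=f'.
vaddr = 154 = 0b0010011010
Split: l1_idx=0, l2_idx=4, offset=26

Answer: L1[0]=1 -> L2[1][4]=20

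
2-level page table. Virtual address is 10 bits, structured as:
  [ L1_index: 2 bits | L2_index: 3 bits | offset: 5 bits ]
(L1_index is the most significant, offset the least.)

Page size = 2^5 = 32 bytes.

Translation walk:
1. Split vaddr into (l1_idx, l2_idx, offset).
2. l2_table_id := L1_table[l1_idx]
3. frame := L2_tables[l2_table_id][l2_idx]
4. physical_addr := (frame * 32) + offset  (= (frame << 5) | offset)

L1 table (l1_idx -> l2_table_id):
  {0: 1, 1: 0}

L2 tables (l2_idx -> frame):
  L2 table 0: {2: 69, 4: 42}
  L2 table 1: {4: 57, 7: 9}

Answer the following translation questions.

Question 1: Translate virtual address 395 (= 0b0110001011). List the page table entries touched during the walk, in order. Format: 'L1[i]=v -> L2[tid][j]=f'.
Answer: L1[1]=0 -> L2[0][4]=42

Derivation:
vaddr = 395 = 0b0110001011
Split: l1_idx=1, l2_idx=4, offset=11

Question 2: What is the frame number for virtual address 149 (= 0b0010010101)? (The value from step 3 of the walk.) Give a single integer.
vaddr = 149: l1_idx=0, l2_idx=4
L1[0] = 1; L2[1][4] = 57

Answer: 57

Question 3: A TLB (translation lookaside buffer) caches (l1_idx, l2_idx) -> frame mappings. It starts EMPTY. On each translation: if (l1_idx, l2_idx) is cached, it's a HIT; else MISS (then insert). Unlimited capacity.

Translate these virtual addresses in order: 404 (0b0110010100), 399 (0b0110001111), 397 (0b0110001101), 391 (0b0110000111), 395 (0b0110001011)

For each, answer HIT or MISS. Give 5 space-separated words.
Answer: MISS HIT HIT HIT HIT

Derivation:
vaddr=404: (1,4) not in TLB -> MISS, insert
vaddr=399: (1,4) in TLB -> HIT
vaddr=397: (1,4) in TLB -> HIT
vaddr=391: (1,4) in TLB -> HIT
vaddr=395: (1,4) in TLB -> HIT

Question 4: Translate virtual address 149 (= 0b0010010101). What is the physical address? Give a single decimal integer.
Answer: 1845

Derivation:
vaddr = 149 = 0b0010010101
Split: l1_idx=0, l2_idx=4, offset=21
L1[0] = 1
L2[1][4] = 57
paddr = 57 * 32 + 21 = 1845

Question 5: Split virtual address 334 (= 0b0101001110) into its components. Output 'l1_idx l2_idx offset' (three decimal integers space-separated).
Answer: 1 2 14

Derivation:
vaddr = 334 = 0b0101001110
  top 2 bits -> l1_idx = 1
  next 3 bits -> l2_idx = 2
  bottom 5 bits -> offset = 14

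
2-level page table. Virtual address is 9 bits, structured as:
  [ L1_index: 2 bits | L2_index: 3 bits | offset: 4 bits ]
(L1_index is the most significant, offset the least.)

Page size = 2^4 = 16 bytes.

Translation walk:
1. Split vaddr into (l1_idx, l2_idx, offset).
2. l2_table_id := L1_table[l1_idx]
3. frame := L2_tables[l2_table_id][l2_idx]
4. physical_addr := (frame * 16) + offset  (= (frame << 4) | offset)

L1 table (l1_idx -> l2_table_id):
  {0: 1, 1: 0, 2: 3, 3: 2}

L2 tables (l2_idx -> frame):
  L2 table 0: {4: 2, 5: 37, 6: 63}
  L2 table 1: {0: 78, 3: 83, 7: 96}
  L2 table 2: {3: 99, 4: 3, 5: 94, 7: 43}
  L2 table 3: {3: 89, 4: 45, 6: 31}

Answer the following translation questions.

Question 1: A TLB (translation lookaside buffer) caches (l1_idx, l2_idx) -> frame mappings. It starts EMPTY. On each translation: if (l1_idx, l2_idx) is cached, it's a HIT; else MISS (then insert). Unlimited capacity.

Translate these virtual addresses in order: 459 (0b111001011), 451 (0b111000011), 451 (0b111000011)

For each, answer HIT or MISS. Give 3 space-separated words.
Answer: MISS HIT HIT

Derivation:
vaddr=459: (3,4) not in TLB -> MISS, insert
vaddr=451: (3,4) in TLB -> HIT
vaddr=451: (3,4) in TLB -> HIT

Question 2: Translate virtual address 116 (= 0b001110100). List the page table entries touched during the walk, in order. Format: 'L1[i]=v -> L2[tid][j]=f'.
vaddr = 116 = 0b001110100
Split: l1_idx=0, l2_idx=7, offset=4

Answer: L1[0]=1 -> L2[1][7]=96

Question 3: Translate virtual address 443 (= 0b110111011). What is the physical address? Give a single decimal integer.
vaddr = 443 = 0b110111011
Split: l1_idx=3, l2_idx=3, offset=11
L1[3] = 2
L2[2][3] = 99
paddr = 99 * 16 + 11 = 1595

Answer: 1595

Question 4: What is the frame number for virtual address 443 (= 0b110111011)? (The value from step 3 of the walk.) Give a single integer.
Answer: 99

Derivation:
vaddr = 443: l1_idx=3, l2_idx=3
L1[3] = 2; L2[2][3] = 99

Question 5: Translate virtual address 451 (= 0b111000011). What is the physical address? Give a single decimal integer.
Answer: 51

Derivation:
vaddr = 451 = 0b111000011
Split: l1_idx=3, l2_idx=4, offset=3
L1[3] = 2
L2[2][4] = 3
paddr = 3 * 16 + 3 = 51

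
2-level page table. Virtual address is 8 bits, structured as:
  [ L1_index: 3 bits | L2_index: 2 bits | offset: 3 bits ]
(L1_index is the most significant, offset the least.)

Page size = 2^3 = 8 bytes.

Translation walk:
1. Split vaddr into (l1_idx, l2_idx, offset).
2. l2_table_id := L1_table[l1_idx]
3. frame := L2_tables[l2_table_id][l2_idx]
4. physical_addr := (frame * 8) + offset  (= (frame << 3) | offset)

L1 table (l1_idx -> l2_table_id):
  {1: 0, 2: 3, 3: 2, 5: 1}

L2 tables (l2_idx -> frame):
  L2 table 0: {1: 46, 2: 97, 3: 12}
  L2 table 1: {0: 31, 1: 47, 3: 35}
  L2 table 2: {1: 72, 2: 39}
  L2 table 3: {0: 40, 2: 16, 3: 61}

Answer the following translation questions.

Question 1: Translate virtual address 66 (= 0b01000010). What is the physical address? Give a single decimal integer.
vaddr = 66 = 0b01000010
Split: l1_idx=2, l2_idx=0, offset=2
L1[2] = 3
L2[3][0] = 40
paddr = 40 * 8 + 2 = 322

Answer: 322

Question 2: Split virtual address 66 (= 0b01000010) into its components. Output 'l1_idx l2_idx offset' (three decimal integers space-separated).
Answer: 2 0 2

Derivation:
vaddr = 66 = 0b01000010
  top 3 bits -> l1_idx = 2
  next 2 bits -> l2_idx = 0
  bottom 3 bits -> offset = 2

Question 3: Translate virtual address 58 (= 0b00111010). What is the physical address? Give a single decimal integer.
vaddr = 58 = 0b00111010
Split: l1_idx=1, l2_idx=3, offset=2
L1[1] = 0
L2[0][3] = 12
paddr = 12 * 8 + 2 = 98

Answer: 98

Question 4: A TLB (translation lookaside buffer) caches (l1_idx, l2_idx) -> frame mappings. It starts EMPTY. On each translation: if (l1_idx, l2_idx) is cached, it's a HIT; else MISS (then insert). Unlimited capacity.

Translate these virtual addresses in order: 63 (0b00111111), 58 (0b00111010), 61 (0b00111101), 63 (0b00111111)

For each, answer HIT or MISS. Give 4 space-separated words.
vaddr=63: (1,3) not in TLB -> MISS, insert
vaddr=58: (1,3) in TLB -> HIT
vaddr=61: (1,3) in TLB -> HIT
vaddr=63: (1,3) in TLB -> HIT

Answer: MISS HIT HIT HIT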